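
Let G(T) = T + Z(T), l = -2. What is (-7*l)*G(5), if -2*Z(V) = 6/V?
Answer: 308/5 ≈ 61.600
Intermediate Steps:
Z(V) = -3/V
G(T) = T - 3/T
(-7*l)*G(5) = (-7*(-2))*(5 - 3/5) = 14*(5 - 3*⅕) = 14*(5 - ⅗) = 14*(22/5) = 308/5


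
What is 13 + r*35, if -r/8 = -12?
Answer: 3373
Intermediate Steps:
r = 96 (r = -8*(-12) = 96)
13 + r*35 = 13 + 96*35 = 13 + 3360 = 3373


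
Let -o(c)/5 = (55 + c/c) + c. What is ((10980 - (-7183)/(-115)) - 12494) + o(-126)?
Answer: -141043/115 ≈ -1226.5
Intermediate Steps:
o(c) = -280 - 5*c (o(c) = -5*((55 + c/c) + c) = -5*((55 + 1) + c) = -5*(56 + c) = -280 - 5*c)
((10980 - (-7183)/(-115)) - 12494) + o(-126) = ((10980 - (-7183)/(-115)) - 12494) + (-280 - 5*(-126)) = ((10980 - (-7183)*(-1)/115) - 12494) + (-280 + 630) = ((10980 - 1*7183/115) - 12494) + 350 = ((10980 - 7183/115) - 12494) + 350 = (1255517/115 - 12494) + 350 = -181293/115 + 350 = -141043/115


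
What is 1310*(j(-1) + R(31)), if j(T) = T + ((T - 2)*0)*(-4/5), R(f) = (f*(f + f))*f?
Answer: 78051110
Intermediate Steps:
R(f) = 2*f**3 (R(f) = (f*(2*f))*f = (2*f**2)*f = 2*f**3)
j(T) = T (j(T) = T + ((-2 + T)*0)*(-4*1/5) = T + 0*(-4/5) = T + 0 = T)
1310*(j(-1) + R(31)) = 1310*(-1 + 2*31**3) = 1310*(-1 + 2*29791) = 1310*(-1 + 59582) = 1310*59581 = 78051110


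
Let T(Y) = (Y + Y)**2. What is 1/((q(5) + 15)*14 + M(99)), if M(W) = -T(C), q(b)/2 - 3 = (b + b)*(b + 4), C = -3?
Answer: 1/2778 ≈ 0.00035997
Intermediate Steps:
q(b) = 6 + 4*b*(4 + b) (q(b) = 6 + 2*((b + b)*(b + 4)) = 6 + 2*((2*b)*(4 + b)) = 6 + 2*(2*b*(4 + b)) = 6 + 4*b*(4 + b))
T(Y) = 4*Y**2 (T(Y) = (2*Y)**2 = 4*Y**2)
M(W) = -36 (M(W) = -4*(-3)**2 = -4*9 = -1*36 = -36)
1/((q(5) + 15)*14 + M(99)) = 1/(((6 + 4*5**2 + 16*5) + 15)*14 - 36) = 1/(((6 + 4*25 + 80) + 15)*14 - 36) = 1/(((6 + 100 + 80) + 15)*14 - 36) = 1/((186 + 15)*14 - 36) = 1/(201*14 - 36) = 1/(2814 - 36) = 1/2778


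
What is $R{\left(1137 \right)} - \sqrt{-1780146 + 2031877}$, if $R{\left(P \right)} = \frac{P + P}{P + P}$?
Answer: $1 - \sqrt{251731} \approx -500.73$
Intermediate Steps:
$R{\left(P \right)} = 1$ ($R{\left(P \right)} = \frac{2 P}{2 P} = 2 P \frac{1}{2 P} = 1$)
$R{\left(1137 \right)} - \sqrt{-1780146 + 2031877} = 1 - \sqrt{-1780146 + 2031877} = 1 - \sqrt{251731}$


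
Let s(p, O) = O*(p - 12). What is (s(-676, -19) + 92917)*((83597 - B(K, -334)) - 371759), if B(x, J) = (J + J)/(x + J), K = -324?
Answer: -10048354130048/329 ≈ -3.0542e+10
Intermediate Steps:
B(x, J) = 2*J/(J + x) (B(x, J) = (2*J)/(J + x) = 2*J/(J + x))
s(p, O) = O*(-12 + p)
(s(-676, -19) + 92917)*((83597 - B(K, -334)) - 371759) = (-19*(-12 - 676) + 92917)*((83597 - 2*(-334)/(-334 - 324)) - 371759) = (-19*(-688) + 92917)*((83597 - 2*(-334)/(-658)) - 371759) = (13072 + 92917)*((83597 - 2*(-334)*(-1)/658) - 371759) = 105989*((83597 - 1*334/329) - 371759) = 105989*((83597 - 334/329) - 371759) = 105989*(27503079/329 - 371759) = 105989*(-94805632/329) = -10048354130048/329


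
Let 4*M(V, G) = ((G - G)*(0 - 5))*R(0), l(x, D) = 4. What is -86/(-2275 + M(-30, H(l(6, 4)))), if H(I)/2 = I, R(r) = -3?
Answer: 86/2275 ≈ 0.037802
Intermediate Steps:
H(I) = 2*I
M(V, G) = 0 (M(V, G) = (((G - G)*(0 - 5))*(-3))/4 = ((0*(-5))*(-3))/4 = (0*(-3))/4 = (¼)*0 = 0)
-86/(-2275 + M(-30, H(l(6, 4)))) = -86/(-2275 + 0) = -86/(-2275) = -1/2275*(-86) = 86/2275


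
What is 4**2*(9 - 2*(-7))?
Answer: 368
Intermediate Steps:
4**2*(9 - 2*(-7)) = 16*(9 + 14) = 16*23 = 368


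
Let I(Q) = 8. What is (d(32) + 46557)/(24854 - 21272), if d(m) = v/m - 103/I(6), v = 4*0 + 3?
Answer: 1489415/114624 ≈ 12.994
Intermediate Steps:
v = 3 (v = 0 + 3 = 3)
d(m) = -103/8 + 3/m (d(m) = 3/m - 103/8 = -103/8 + 3/m)
(d(32) + 46557)/(24854 - 21272) = ((-103/8 + 3/32) + 46557)/(24854 - 21272) = ((-103/8 + 3*(1/32)) + 46557)/3582 = ((-103/8 + 3/32) + 46557)*(1/3582) = (-409/32 + 46557)*(1/3582) = (1489415/32)*(1/3582) = 1489415/114624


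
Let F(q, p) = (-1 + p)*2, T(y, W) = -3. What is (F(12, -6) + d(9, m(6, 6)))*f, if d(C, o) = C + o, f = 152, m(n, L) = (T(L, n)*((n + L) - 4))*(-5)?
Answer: 17480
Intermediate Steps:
m(n, L) = -60 + 15*L + 15*n (m(n, L) = -3*((n + L) - 4)*(-5) = -3*((L + n) - 4)*(-5) = -3*(-4 + L + n)*(-5) = (12 - 3*L - 3*n)*(-5) = -60 + 15*L + 15*n)
F(q, p) = -2 + 2*p
(F(12, -6) + d(9, m(6, 6)))*f = ((-2 + 2*(-6)) + (9 + (-60 + 15*6 + 15*6)))*152 = ((-2 - 12) + (9 + (-60 + 90 + 90)))*152 = (-14 + (9 + 120))*152 = (-14 + 129)*152 = 115*152 = 17480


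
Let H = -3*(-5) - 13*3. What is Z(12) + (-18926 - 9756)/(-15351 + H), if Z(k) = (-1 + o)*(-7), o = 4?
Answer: -294193/15375 ≈ -19.134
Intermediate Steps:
H = -24 (H = 15 - 39 = -24)
Z(k) = -21 (Z(k) = (-1 + 4)*(-7) = 3*(-7) = -21)
Z(12) + (-18926 - 9756)/(-15351 + H) = -21 + (-18926 - 9756)/(-15351 - 24) = -21 - 28682/(-15375) = -21 - 28682*(-1/15375) = -21 + 28682/15375 = -294193/15375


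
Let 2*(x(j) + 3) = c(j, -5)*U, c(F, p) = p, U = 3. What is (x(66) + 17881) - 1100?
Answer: 33541/2 ≈ 16771.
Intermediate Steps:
x(j) = -21/2 (x(j) = -3 + (-5*3)/2 = -3 + (½)*(-15) = -3 - 15/2 = -21/2)
(x(66) + 17881) - 1100 = (-21/2 + 17881) - 1100 = 35741/2 - 1100 = 33541/2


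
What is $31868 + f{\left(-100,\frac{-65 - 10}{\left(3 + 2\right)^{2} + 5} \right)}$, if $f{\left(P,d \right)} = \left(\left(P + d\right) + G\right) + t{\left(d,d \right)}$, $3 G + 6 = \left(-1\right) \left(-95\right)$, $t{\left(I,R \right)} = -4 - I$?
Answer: $\frac{95381}{3} \approx 31794.0$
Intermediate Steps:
$G = \frac{89}{3}$ ($G = -2 + \frac{\left(-1\right) \left(-95\right)}{3} = -2 + \frac{1}{3} \cdot 95 = -2 + \frac{95}{3} = \frac{89}{3} \approx 29.667$)
$f{\left(P,d \right)} = \frac{77}{3} + P$ ($f{\left(P,d \right)} = \left(\left(P + d\right) + \frac{89}{3}\right) - \left(4 + d\right) = \left(\frac{89}{3} + P + d\right) - \left(4 + d\right) = \frac{77}{3} + P$)
$31868 + f{\left(-100,\frac{-65 - 10}{\left(3 + 2\right)^{2} + 5} \right)} = 31868 + \left(\frac{77}{3} - 100\right) = 31868 - \frac{223}{3} = \frac{95381}{3}$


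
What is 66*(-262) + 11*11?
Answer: -17171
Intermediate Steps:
66*(-262) + 11*11 = -17292 + 121 = -17171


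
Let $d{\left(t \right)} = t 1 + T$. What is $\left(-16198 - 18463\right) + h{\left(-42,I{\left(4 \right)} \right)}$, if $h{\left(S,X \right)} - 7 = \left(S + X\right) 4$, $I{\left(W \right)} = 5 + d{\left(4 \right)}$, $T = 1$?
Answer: $-34782$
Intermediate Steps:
$d{\left(t \right)} = 1 + t$ ($d{\left(t \right)} = t 1 + 1 = t + 1 = 1 + t$)
$I{\left(W \right)} = 10$ ($I{\left(W \right)} = 5 + \left(1 + 4\right) = 5 + 5 = 10$)
$h{\left(S,X \right)} = 7 + 4 S + 4 X$ ($h{\left(S,X \right)} = 7 + \left(S + X\right) 4 = 7 + \left(4 S + 4 X\right) = 7 + 4 S + 4 X$)
$\left(-16198 - 18463\right) + h{\left(-42,I{\left(4 \right)} \right)} = \left(-16198 - 18463\right) + \left(7 + 4 \left(-42\right) + 4 \cdot 10\right) = -34661 + \left(7 - 168 + 40\right) = -34661 - 121 = -34782$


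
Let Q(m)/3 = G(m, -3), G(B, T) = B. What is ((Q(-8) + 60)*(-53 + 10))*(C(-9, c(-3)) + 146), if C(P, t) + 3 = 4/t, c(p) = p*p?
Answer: -222052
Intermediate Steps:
Q(m) = 3*m
c(p) = p²
C(P, t) = -3 + 4/t
((Q(-8) + 60)*(-53 + 10))*(C(-9, c(-3)) + 146) = ((3*(-8) + 60)*(-53 + 10))*((-3 + 4/((-3)²)) + 146) = ((-24 + 60)*(-43))*((-3 + 4/9) + 146) = (36*(-43))*((-3 + 4*(⅑)) + 146) = -1548*((-3 + 4/9) + 146) = -1548*(-23/9 + 146) = -1548*1291/9 = -222052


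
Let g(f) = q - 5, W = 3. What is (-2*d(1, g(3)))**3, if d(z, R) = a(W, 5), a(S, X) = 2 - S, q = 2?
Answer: 8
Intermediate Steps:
g(f) = -3 (g(f) = 2 - 5 = -3)
d(z, R) = -1 (d(z, R) = 2 - 1*3 = 2 - 3 = -1)
(-2*d(1, g(3)))**3 = (-2*(-1))**3 = 2**3 = 8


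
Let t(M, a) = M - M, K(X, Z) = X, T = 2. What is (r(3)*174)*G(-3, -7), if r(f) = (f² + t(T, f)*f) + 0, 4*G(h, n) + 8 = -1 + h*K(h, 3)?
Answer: 0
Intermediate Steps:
G(h, n) = -9/4 + h²/4 (G(h, n) = -2 + (-1 + h*h)/4 = -2 + (-1 + h²)/4 = -2 + (-¼ + h²/4) = -9/4 + h²/4)
t(M, a) = 0
r(f) = f² (r(f) = (f² + 0*f) + 0 = (f² + 0) + 0 = f² + 0 = f²)
(r(3)*174)*G(-3, -7) = (3²*174)*(-9/4 + (¼)*(-3)²) = (9*174)*(-9/4 + (¼)*9) = 1566*(-9/4 + 9/4) = 1566*0 = 0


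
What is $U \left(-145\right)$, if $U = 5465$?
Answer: $-792425$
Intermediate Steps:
$U \left(-145\right) = 5465 \left(-145\right) = -792425$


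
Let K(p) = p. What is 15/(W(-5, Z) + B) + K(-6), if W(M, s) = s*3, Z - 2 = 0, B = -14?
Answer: -63/8 ≈ -7.8750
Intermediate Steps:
Z = 2 (Z = 2 + 0 = 2)
W(M, s) = 3*s
15/(W(-5, Z) + B) + K(-6) = 15/(3*2 - 14) - 6 = 15/(6 - 14) - 6 = 15/(-8) - 6 = 15*(-1/8) - 6 = -15/8 - 6 = -63/8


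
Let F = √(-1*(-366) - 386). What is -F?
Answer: -2*I*√5 ≈ -4.4721*I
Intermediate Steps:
F = 2*I*√5 (F = √(366 - 386) = √(-20) = 2*I*√5 ≈ 4.4721*I)
-F = -2*I*√5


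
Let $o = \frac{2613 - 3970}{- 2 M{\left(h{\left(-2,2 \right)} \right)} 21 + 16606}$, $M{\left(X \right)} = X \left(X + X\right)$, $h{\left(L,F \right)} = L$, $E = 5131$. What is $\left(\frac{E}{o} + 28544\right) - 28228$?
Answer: $- \frac{83052558}{1357} \approx -61203.0$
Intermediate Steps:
$M{\left(X \right)} = 2 X^{2}$ ($M{\left(X \right)} = X 2 X = 2 X^{2}$)
$o = - \frac{1357}{16270}$ ($o = \frac{2613 - 3970}{- 2 \cdot 2 \left(-2\right)^{2} \cdot 21 + 16606} = - \frac{1357}{- 2 \cdot 2 \cdot 4 \cdot 21 + 16606} = - \frac{1357}{\left(-2\right) 8 \cdot 21 + 16606} = - \frac{1357}{\left(-16\right) 21 + 16606} = - \frac{1357}{-336 + 16606} = - \frac{1357}{16270} \approx -0.083405$)
$\left(\frac{E}{o} + 28544\right) - 28228 = \left(\frac{5131}{- \frac{1357}{16270}} + 28544\right) - 28228 = \left(5131 \left(- \frac{16270}{1357}\right) + 28544\right) - 28228 = \left(- \frac{83481370}{1357} + 28544\right) - 28228 = - \frac{44747162}{1357} - 28228 = - \frac{83052558}{1357}$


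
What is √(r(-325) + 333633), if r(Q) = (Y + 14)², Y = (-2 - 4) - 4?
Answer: √333649 ≈ 577.62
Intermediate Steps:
Y = -10 (Y = -6 - 4 = -10)
r(Q) = 16 (r(Q) = (-10 + 14)² = 4² = 16)
√(r(-325) + 333633) = √(16 + 333633) = √333649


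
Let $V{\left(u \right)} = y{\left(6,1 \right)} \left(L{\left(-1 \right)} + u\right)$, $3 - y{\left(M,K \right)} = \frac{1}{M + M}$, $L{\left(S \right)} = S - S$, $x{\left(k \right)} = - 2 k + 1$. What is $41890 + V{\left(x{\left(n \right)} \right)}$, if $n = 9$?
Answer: $\frac{502085}{12} \approx 41840.0$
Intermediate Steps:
$x{\left(k \right)} = 1 - 2 k$
$L{\left(S \right)} = 0$
$y{\left(M,K \right)} = 3 - \frac{1}{2 M}$ ($y{\left(M,K \right)} = 3 - \frac{1}{M + M} = 3 - \frac{1}{2 M}$)
$V{\left(u \right)} = \frac{35 u}{12}$ ($V{\left(u \right)} = \left(3 - \frac{1}{2 \cdot 6}\right) \left(0 + u\right) = \left(3 - \frac{1}{12}\right) u = \frac{35 u}{12}$)
$41890 + V{\left(x{\left(n \right)} \right)} = 41890 + \frac{35 \left(1 - 18\right)}{12} = 41890 + \frac{35}{12} \left(-17\right) = 41890 - \frac{595}{12} = \frac{502085}{12}$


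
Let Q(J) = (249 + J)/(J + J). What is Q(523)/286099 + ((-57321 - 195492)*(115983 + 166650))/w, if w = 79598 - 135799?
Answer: 10691540840533815319/8409343097177 ≈ 1.2714e+6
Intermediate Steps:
Q(J) = (249 + J)/(2*J) (Q(J) = (249 + J)/((2*J)) = (249 + J)*(1/(2*J)) = (249 + J)/(2*J))
w = -56201
Q(523)/286099 + ((-57321 - 195492)*(115983 + 166650))/w = ((½)*(249 + 523)/523)/286099 + ((-57321 - 195492)*(115983 + 166650))/(-56201) = ((½)*(1/523)*772)*(1/286099) - 252813*282633*(-1/56201) = (386/523)*(1/286099) - 71453296629*(-1/56201) = 386/149629777 + 71453296629/56201 = 10691540840533815319/8409343097177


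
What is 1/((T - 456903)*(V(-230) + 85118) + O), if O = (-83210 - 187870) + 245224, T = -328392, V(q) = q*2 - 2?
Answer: -1/66479959376 ≈ -1.5042e-11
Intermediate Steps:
V(q) = -2 + 2*q (V(q) = 2*q - 2 = -2 + 2*q)
O = -25856 (O = -271080 + 245224 = -25856)
1/((T - 456903)*(V(-230) + 85118) + O) = 1/((-328392 - 456903)*((-2 + 2*(-230)) + 85118) - 25856) = 1/(-785295*((-2 - 460) + 85118) - 25856) = 1/(-785295*(-462 + 85118) - 25856) = 1/(-785295*84656 - 25856) = 1/(-66479933520 - 25856) = 1/(-66479959376) = -1/66479959376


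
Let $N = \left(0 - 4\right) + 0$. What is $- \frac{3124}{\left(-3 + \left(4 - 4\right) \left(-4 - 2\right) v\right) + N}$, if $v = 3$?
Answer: $\frac{3124}{7} \approx 446.29$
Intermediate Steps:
$N = -4$ ($N = -4 + 0 = -4$)
$- \frac{3124}{\left(-3 + \left(4 - 4\right) \left(-4 - 2\right) v\right) + N} = - \frac{3124}{\left(-3 + \left(4 - 4\right) \left(-4 - 2\right) 3\right) - 4} = - \frac{3124}{\left(-3 + 0 \left(-6\right) 3\right) - 4} = - \frac{3124}{\left(-3 + 0 \cdot 3\right) - 4} = - \frac{3124}{\left(-3 + 0\right) - 4} = - \frac{3124}{-3 - 4} = - \frac{3124}{-7} = \left(-3124\right) \left(- \frac{1}{7}\right) = \frac{3124}{7}$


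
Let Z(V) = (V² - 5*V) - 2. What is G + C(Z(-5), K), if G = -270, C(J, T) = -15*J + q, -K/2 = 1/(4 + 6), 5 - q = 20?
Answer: -1005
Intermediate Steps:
q = -15 (q = 5 - 1*20 = 5 - 20 = -15)
K = -⅕ (K = -2/(4 + 6) = -2/10 = -2*⅒ = -⅕ ≈ -0.20000)
Z(V) = -2 + V² - 5*V
C(J, T) = -15 - 15*J (C(J, T) = -15*J - 15 = -15 - 15*J)
G + C(Z(-5), K) = -270 + (-15 - 15*(-2 + (-5)² - 5*(-5))) = -270 + (-15 - 15*(-2 + 25 + 25)) = -270 + (-15 - 15*48) = -270 + (-15 - 720) = -270 - 735 = -1005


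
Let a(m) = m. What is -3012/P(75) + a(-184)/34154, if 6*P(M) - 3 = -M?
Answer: 4286235/17077 ≈ 250.99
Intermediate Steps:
P(M) = ½ - M/6 (P(M) = ½ + (-M)/6 = ½ - M/6)
-3012/P(75) + a(-184)/34154 = -3012/(½ - ⅙*75) - 184/34154 = -3012/(½ - 25/2) - 184*1/34154 = -3012/(-12) - 92/17077 = -3012*(-1/12) - 92/17077 = 251 - 92/17077 = 4286235/17077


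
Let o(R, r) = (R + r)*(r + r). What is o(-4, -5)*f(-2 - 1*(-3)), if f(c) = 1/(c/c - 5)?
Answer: -45/2 ≈ -22.500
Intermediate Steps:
o(R, r) = 2*r*(R + r) (o(R, r) = (R + r)*(2*r) = 2*r*(R + r))
f(c) = -1/4 (f(c) = 1/(1 - 5) = 1/(-4) = -1/4)
o(-4, -5)*f(-2 - 1*(-3)) = (2*(-5)*(-4 - 5))*(-1/4) = (2*(-5)*(-9))*(-1/4) = 90*(-1/4) = -45/2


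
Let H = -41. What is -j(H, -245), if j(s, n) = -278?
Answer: 278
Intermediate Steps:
-j(H, -245) = -1*(-278) = 278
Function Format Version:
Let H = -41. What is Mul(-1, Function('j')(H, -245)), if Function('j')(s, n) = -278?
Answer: 278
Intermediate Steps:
Mul(-1, Function('j')(H, -245)) = Mul(-1, -278) = 278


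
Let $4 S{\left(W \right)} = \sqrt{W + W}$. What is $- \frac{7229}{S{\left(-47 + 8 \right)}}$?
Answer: $\frac{14458 i \sqrt{78}}{39} \approx 3274.1 i$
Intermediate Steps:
$S{\left(W \right)} = \frac{\sqrt{2} \sqrt{W}}{4}$ ($S{\left(W \right)} = \frac{\sqrt{W + W}}{4} = \frac{\sqrt{2 W}}{4} = \frac{\sqrt{2} \sqrt{W}}{4}$)
$- \frac{7229}{S{\left(-47 + 8 \right)}} = - \frac{7229}{\frac{1}{4} \sqrt{2} \sqrt{-47 + 8}} = - \frac{7229}{\frac{1}{4} \sqrt{2} \sqrt{-39}} = - \frac{7229}{\frac{1}{4} \sqrt{2} i \sqrt{39}} = - \frac{7229}{\frac{1}{4} i \sqrt{78}} = - 7229 \left(- \frac{2 i \sqrt{78}}{39}\right) = \frac{14458 i \sqrt{78}}{39}$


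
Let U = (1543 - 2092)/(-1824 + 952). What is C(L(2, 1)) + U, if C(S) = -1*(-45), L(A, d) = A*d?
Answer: 39789/872 ≈ 45.630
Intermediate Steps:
C(S) = 45
U = 549/872 (U = -549/(-872) = -549*(-1/872) = 549/872 ≈ 0.62959)
C(L(2, 1)) + U = 45 + 549/872 = 39789/872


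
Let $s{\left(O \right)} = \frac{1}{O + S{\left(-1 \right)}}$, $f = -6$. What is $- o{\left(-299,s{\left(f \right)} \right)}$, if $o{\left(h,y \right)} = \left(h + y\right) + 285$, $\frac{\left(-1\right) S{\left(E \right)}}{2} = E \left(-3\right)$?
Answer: $\frac{169}{12} \approx 14.083$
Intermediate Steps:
$S{\left(E \right)} = 6 E$ ($S{\left(E \right)} = - 2 E \left(-3\right) = - 2 \left(- 3 E\right) = 6 E$)
$s{\left(O \right)} = \frac{1}{-6 + O}$ ($s{\left(O \right)} = \frac{1}{O + 6 \left(-1\right)} = \frac{1}{O - 6} = \frac{1}{-6 + O}$)
$o{\left(h,y \right)} = 285 + h + y$
$- o{\left(-299,s{\left(f \right)} \right)} = - (285 - 299 + \frac{1}{-6 - 6}) = - (285 - 299 + \frac{1}{-12}) = - (285 - 299 - \frac{1}{12}) = \left(-1\right) \left(- \frac{169}{12}\right) = \frac{169}{12}$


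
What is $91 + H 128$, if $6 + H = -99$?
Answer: $-13349$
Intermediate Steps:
$H = -105$ ($H = -6 - 99 = -105$)
$91 + H 128 = 91 - 13440 = -13349$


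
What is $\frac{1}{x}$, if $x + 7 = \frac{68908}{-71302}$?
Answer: $- \frac{5093}{40573} \approx -0.12553$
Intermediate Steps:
$x = - \frac{40573}{5093}$ ($x = -7 + \frac{68908}{-71302} = -7 + 68908 \left(- \frac{1}{71302}\right) = -7 - \frac{4922}{5093} = - \frac{40573}{5093} \approx -7.9664$)
$\frac{1}{x} = \frac{1}{- \frac{40573}{5093}} = - \frac{5093}{40573}$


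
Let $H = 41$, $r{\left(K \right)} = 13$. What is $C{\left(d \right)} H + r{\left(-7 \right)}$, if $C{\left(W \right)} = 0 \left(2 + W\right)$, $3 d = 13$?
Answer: $13$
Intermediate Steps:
$d = \frac{13}{3}$ ($d = \frac{1}{3} \cdot 13 = \frac{13}{3} \approx 4.3333$)
$C{\left(W \right)} = 0$
$C{\left(d \right)} H + r{\left(-7 \right)} = 0 \cdot 41 + 13 = 0 + 13 = 13$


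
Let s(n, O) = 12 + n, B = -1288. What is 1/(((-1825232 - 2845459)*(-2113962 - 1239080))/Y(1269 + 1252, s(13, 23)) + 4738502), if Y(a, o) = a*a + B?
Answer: 2118051/15256729930276 ≈ 1.3883e-7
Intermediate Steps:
Y(a, o) = -1288 + a**2 (Y(a, o) = a*a - 1288 = a**2 - 1288 = -1288 + a**2)
1/(((-1825232 - 2845459)*(-2113962 - 1239080))/Y(1269 + 1252, s(13, 23)) + 4738502) = 1/(((-1825232 - 2845459)*(-2113962 - 1239080))/(-1288 + (1269 + 1252)**2) + 4738502) = 1/((-4670691*(-3353042))/(-1288 + 2521**2) + 4738502) = 1/(15661023092022/(-1288 + 6355441) + 4738502) = 1/(15661023092022/6354153 + 4738502) = 1/(15661023092022*(1/6354153) + 4738502) = 1/(5220341030674/2118051 + 4738502) = 1/(15256729930276/2118051) = 2118051/15256729930276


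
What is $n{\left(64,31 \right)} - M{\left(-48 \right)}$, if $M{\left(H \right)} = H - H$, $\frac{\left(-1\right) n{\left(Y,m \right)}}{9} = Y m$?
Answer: $-17856$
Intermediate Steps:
$n{\left(Y,m \right)} = - 9 Y m$
$M{\left(H \right)} = 0$
$n{\left(64,31 \right)} - M{\left(-48 \right)} = \left(-9\right) 64 \cdot 31 - 0 = -17856 + 0 = -17856$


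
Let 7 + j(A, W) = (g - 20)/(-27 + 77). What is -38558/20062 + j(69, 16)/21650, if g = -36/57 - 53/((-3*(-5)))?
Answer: -5948882163247/3094688887500 ≈ -1.9223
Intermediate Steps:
g = -1187/285 (g = -36*1/57 - 53/15 = -12/19 - 53*1/15 = -12/19 - 53/15 = -1187/285 ≈ -4.1649)
j(A, W) = -106637/14250 (j(A, W) = -7 + (-1187/285 - 20)/(-27 + 77) = -7 - 6887/285/50 = -7 - 6887/285*1/50 = -7 - 6887/14250 = -106637/14250)
-38558/20062 + j(69, 16)/21650 = -38558/20062 - 106637/14250/21650 = -38558*1/20062 - 106637/14250*1/21650 = -19279/10031 - 106637/308512500 = -5948882163247/3094688887500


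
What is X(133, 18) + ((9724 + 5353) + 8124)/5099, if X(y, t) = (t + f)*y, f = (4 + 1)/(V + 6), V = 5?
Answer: 137923112/56089 ≈ 2459.0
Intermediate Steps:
f = 5/11 (f = (4 + 1)/(5 + 6) = 5/11 ≈ 0.45455)
X(y, t) = y*(5/11 + t) (X(y, t) = (t + 5/11)*y = (5/11 + t)*y = y*(5/11 + t))
X(133, 18) + ((9724 + 5353) + 8124)/5099 = (1/11)*133*(5 + 11*18) + ((9724 + 5353) + 8124)/5099 = (1/11)*133*(5 + 198) + (15077 + 8124)*(1/5099) = (1/11)*133*203 + 23201*(1/5099) = 26999/11 + 23201/5099 = 137923112/56089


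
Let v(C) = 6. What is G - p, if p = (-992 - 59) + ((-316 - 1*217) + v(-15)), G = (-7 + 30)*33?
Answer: 2337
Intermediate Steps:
G = 759 (G = 23*33 = 759)
p = -1578 (p = (-992 - 59) + ((-316 - 1*217) + 6) = -1051 + ((-316 - 217) + 6) = -1051 + (-533 + 6) = -1051 - 527 = -1578)
G - p = 759 - 1*(-1578) = 759 + 1578 = 2337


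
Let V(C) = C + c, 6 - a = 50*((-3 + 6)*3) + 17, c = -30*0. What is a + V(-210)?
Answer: -671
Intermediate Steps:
c = 0
a = -461 (a = 6 - (50*((-3 + 6)*3) + 17) = 6 - (50*(3*3) + 17) = 6 - (50*9 + 17) = 6 - (450 + 17) = 6 - 1*467 = 6 - 467 = -461)
V(C) = C (V(C) = C + 0 = C)
a + V(-210) = -461 - 210 = -671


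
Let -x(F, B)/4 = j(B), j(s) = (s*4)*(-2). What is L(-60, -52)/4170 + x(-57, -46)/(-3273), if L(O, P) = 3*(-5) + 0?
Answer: 405943/909894 ≈ 0.44614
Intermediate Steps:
L(O, P) = -15 (L(O, P) = -15 + 0 = -15)
j(s) = -8*s (j(s) = (4*s)*(-2) = -8*s)
x(F, B) = 32*B (x(F, B) = -(-32)*B = 32*B)
L(-60, -52)/4170 + x(-57, -46)/(-3273) = -15/4170 + (32*(-46))/(-3273) = -15*1/4170 - 1472*(-1/3273) = -1/278 + 1472/3273 = 405943/909894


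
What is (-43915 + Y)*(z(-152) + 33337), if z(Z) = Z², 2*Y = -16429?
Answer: -5884482219/2 ≈ -2.9422e+9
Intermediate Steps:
Y = -16429/2 (Y = (½)*(-16429) = -16429/2 ≈ -8214.5)
(-43915 + Y)*(z(-152) + 33337) = (-43915 - 16429/2)*((-152)² + 33337) = -104259*(23104 + 33337)/2 = -104259/2*56441 = -5884482219/2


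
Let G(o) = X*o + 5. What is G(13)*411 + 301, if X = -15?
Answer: -77789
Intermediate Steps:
G(o) = 5 - 15*o (G(o) = -15*o + 5 = 5 - 15*o)
G(13)*411 + 301 = (5 - 15*13)*411 + 301 = (5 - 195)*411 + 301 = -190*411 + 301 = -78090 + 301 = -77789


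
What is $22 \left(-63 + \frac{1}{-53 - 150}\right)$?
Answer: $- \frac{281380}{203} \approx -1386.1$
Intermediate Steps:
$22 \left(-63 + \frac{1}{-53 - 150}\right) = 22 \left(-63 + \frac{1}{-203}\right) = 22 \left(-63 - \frac{1}{203}\right) = 22 \left(- \frac{12790}{203}\right) = - \frac{281380}{203}$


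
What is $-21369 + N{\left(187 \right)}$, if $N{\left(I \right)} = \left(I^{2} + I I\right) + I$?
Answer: $48756$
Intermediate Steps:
$N{\left(I \right)} = I + 2 I^{2}$ ($N{\left(I \right)} = \left(I^{2} + I^{2}\right) + I = 2 I^{2} + I = I + 2 I^{2}$)
$-21369 + N{\left(187 \right)} = -21369 + 187 \left(1 + 2 \cdot 187\right) = -21369 + 187 \left(1 + 374\right) = -21369 + 187 \cdot 375 = -21369 + 70125 = 48756$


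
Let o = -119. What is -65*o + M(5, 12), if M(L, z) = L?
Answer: 7740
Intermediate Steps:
-65*o + M(5, 12) = -65*(-119) + 5 = 7735 + 5 = 7740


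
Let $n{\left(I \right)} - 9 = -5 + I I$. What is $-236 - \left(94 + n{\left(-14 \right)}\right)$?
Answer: $-530$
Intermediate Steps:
$n{\left(I \right)} = 4 + I^{2}$ ($n{\left(I \right)} = 9 + \left(-5 + I I\right) = 9 + \left(-5 + I^{2}\right) = 4 + I^{2}$)
$-236 - \left(94 + n{\left(-14 \right)}\right) = -236 - \left(94 + \left(4 + \left(-14\right)^{2}\right)\right) = -236 - \left(94 + \left(4 + 196\right)\right) = -236 - \left(94 + 200\right) = -236 - 294 = -530$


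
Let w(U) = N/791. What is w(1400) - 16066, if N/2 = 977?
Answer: -12706252/791 ≈ -16064.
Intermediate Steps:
N = 1954 (N = 2*977 = 1954)
w(U) = 1954/791
w(1400) - 16066 = 1954/791 - 16066 = -12706252/791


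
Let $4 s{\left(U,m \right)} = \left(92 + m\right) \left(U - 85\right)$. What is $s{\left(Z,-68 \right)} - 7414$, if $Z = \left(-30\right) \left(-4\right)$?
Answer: $-7204$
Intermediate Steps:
$Z = 120$
$s{\left(U,m \right)} = \frac{\left(-85 + U\right) \left(92 + m\right)}{4}$ ($s{\left(U,m \right)} = \frac{\left(92 + m\right) \left(U - 85\right)}{4} = \frac{\left(92 + m\right) \left(-85 + U\right)}{4} = \frac{\left(-85 + U\right) \left(92 + m\right)}{4}$)
$s{\left(Z,-68 \right)} - 7414 = \left(-1955 + 23 \cdot 120 - -1445 + \frac{1}{4} \cdot 120 \left(-68\right)\right) - 7414 = \left(-1955 + 2760 + 1445 - 2040\right) - 7414 = 210 - 7414 = -7204$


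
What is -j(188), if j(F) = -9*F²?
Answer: 318096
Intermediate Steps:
-j(188) = -(-9)*188² = -(-9)*35344 = -1*(-318096) = 318096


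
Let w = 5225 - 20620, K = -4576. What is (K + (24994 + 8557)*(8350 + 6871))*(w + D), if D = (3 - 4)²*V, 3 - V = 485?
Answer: -8107990071015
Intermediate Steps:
V = -482 (V = 3 - 1*485 = 3 - 485 = -482)
w = -15395
D = -482 (D = (3 - 4)²*(-482) = (-1)²*(-482) = 1*(-482) = -482)
(K + (24994 + 8557)*(8350 + 6871))*(w + D) = (-4576 + (24994 + 8557)*(8350 + 6871))*(-15395 - 482) = (-4576 + 33551*15221)*(-15877) = (-4576 + 510679771)*(-15877) = 510675195*(-15877) = -8107990071015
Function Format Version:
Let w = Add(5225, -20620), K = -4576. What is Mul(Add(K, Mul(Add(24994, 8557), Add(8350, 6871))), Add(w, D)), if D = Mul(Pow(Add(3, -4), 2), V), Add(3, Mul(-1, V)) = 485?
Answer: -8107990071015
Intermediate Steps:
V = -482 (V = Add(3, Mul(-1, 485)) = Add(3, -485) = -482)
w = -15395
D = -482 (D = Mul(Pow(Add(3, -4), 2), -482) = Mul(Pow(-1, 2), -482) = Mul(1, -482) = -482)
Mul(Add(K, Mul(Add(24994, 8557), Add(8350, 6871))), Add(w, D)) = Mul(Add(-4576, Mul(Add(24994, 8557), Add(8350, 6871))), Add(-15395, -482)) = Mul(Add(-4576, Mul(33551, 15221)), -15877) = Mul(Add(-4576, 510679771), -15877) = Mul(510675195, -15877) = -8107990071015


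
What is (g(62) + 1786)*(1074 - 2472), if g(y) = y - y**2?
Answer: 2790408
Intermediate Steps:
(g(62) + 1786)*(1074 - 2472) = (62*(1 - 1*62) + 1786)*(1074 - 2472) = (62*(1 - 62) + 1786)*(-1398) = (62*(-61) + 1786)*(-1398) = (-3782 + 1786)*(-1398) = -1996*(-1398) = 2790408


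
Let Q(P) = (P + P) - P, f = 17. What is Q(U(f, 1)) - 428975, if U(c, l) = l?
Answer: -428974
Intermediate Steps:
Q(P) = P (Q(P) = 2*P - P = P)
Q(U(f, 1)) - 428975 = 1 - 428975 = -428974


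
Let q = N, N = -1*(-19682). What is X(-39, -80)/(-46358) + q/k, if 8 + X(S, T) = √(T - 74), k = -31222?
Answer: -228042095/361847369 - I*√154/46358 ≈ -0.63022 - 0.00026769*I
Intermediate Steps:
N = 19682
q = 19682
X(S, T) = -8 + √(-74 + T) (X(S, T) = -8 + √(T - 74) = -8 + √(-74 + T))
X(-39, -80)/(-46358) + q/k = (-8 + √(-74 - 80))/(-46358) + 19682/(-31222) = (-8 + √(-154))*(-1/46358) + 19682*(-1/31222) = (-8 + I*√154)*(-1/46358) - 9841/15611 = (4/23179 - I*√154/46358) - 9841/15611 = -228042095/361847369 - I*√154/46358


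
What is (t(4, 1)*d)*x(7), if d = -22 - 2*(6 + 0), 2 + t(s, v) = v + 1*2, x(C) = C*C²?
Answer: -11662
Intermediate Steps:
x(C) = C³
t(s, v) = v (t(s, v) = -2 + (v + 1*2) = -2 + (v + 2) = -2 + (2 + v) = v)
d = -34 (d = -22 - 2*6 = -22 - 12 = -34)
(t(4, 1)*d)*x(7) = (1*(-34))*7³ = -34*343 = -11662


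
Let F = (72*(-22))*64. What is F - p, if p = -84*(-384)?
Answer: -133632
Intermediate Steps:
p = 32256
F = -101376 (F = -1584*64 = -101376)
F - p = -101376 - 1*32256 = -101376 - 32256 = -133632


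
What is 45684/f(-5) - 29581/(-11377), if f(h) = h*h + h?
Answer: 130084622/56885 ≈ 2286.8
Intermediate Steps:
f(h) = h + h² (f(h) = h² + h = h + h²)
45684/f(-5) - 29581/(-11377) = 45684/((-5*(1 - 5))) - 29581/(-11377) = 45684/((-5*(-4))) - 29581*(-1/11377) = 45684/20 + 29581/11377 = 45684*(1/20) + 29581/11377 = 11421/5 + 29581/11377 = 130084622/56885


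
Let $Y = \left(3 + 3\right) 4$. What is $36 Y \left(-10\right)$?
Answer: $-8640$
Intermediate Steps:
$Y = 24$ ($Y = 6 \cdot 4 = 24$)
$36 Y \left(-10\right) = 36 \cdot 24 \left(-10\right) = 864 \left(-10\right) = -8640$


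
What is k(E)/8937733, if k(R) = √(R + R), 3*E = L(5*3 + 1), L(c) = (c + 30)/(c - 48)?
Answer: I*√138/107252796 ≈ 1.0953e-7*I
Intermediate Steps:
L(c) = (30 + c)/(-48 + c)
E = -23/48 (E = ((30 + (5*3 + 1))/(-48 + (5*3 + 1)))/3 = ((30 + (15 + 1))/(-48 + (15 + 1)))/3 = ((30 + 16)/(-48 + 16))/3 = (46/(-32))/3 = (-1/32*46)/3 = (⅓)*(-23/16) = -23/48 ≈ -0.47917)
k(R) = √2*√R (k(R) = √(2*R) = √2*√R)
k(E)/8937733 = (√2*√(-23/48))/8937733 = (√2*(I*√69/12))*(1/8937733) = (I*√138/12)*(1/8937733) = I*√138/107252796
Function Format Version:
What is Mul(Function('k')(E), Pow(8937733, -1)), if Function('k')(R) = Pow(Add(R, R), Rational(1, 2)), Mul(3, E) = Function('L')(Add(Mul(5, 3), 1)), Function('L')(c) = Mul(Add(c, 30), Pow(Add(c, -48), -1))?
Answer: Mul(Rational(1, 107252796), I, Pow(138, Rational(1, 2))) ≈ Mul(1.0953e-7, I)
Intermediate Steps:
Function('L')(c) = Mul(Pow(Add(-48, c), -1), Add(30, c)) (Function('L')(c) = Mul(Add(30, c), Pow(Add(-48, c), -1)) = Mul(Pow(Add(-48, c), -1), Add(30, c)))
E = Rational(-23, 48) (E = Mul(Rational(1, 3), Mul(Pow(Add(-48, Add(Mul(5, 3), 1)), -1), Add(30, Add(Mul(5, 3), 1)))) = Mul(Rational(1, 3), Mul(Pow(Add(-48, Add(15, 1)), -1), Add(30, Add(15, 1)))) = Mul(Rational(1, 3), Mul(Pow(Add(-48, 16), -1), Add(30, 16))) = Mul(Rational(1, 3), Mul(Pow(-32, -1), 46)) = Mul(Rational(1, 3), Mul(Rational(-1, 32), 46)) = Mul(Rational(1, 3), Rational(-23, 16)) = Rational(-23, 48) ≈ -0.47917)
Function('k')(R) = Mul(Pow(2, Rational(1, 2)), Pow(R, Rational(1, 2))) (Function('k')(R) = Pow(Mul(2, R), Rational(1, 2)) = Mul(Pow(2, Rational(1, 2)), Pow(R, Rational(1, 2))))
Mul(Function('k')(E), Pow(8937733, -1)) = Mul(Mul(Pow(2, Rational(1, 2)), Pow(Rational(-23, 48), Rational(1, 2))), Pow(8937733, -1)) = Mul(Mul(Pow(2, Rational(1, 2)), Mul(Rational(1, 12), I, Pow(69, Rational(1, 2)))), Rational(1, 8937733)) = Mul(Mul(Rational(1, 12), I, Pow(138, Rational(1, 2))), Rational(1, 8937733)) = Mul(Rational(1, 107252796), I, Pow(138, Rational(1, 2)))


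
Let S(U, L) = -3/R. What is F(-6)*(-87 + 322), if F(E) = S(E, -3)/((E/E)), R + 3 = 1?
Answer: 705/2 ≈ 352.50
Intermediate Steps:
R = -2 (R = -3 + 1 = -2)
S(U, L) = 3/2 (S(U, L) = -3/(-2) = -3*(-½) = 3/2)
F(E) = 3/2 (F(E) = 3/(2*((E/E))) = (3/2)/1 = (3/2)*1 = 3/2)
F(-6)*(-87 + 322) = 3*(-87 + 322)/2 = (3/2)*235 = 705/2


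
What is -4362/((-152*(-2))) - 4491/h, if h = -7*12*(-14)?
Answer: -16914/931 ≈ -18.168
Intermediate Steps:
h = 1176 (h = -84*(-14) = 1176)
-4362/((-152*(-2))) - 4491/h = -4362/((-152*(-2))) - 4491/1176 = -4362/304 - 4491*1/1176 = -4362*1/304 - 1497/392 = -2181/152 - 1497/392 = -16914/931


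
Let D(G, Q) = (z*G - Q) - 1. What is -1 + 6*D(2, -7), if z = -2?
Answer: 11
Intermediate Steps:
D(G, Q) = -1 - Q - 2*G (D(G, Q) = (-2*G - Q) - 1 = (-Q - 2*G) - 1 = -1 - Q - 2*G)
-1 + 6*D(2, -7) = -1 + 6*(-1 - 1*(-7) - 2*2) = -1 + 6*(-1 + 7 - 4) = -1 + 6*2 = -1 + 12 = 11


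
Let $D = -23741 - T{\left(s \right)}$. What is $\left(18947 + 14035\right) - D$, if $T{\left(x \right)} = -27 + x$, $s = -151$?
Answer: $56545$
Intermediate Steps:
$D = -23563$ ($D = -23741 - \left(-27 - 151\right) = -23741 - -178 = -23741 + 178 = -23563$)
$\left(18947 + 14035\right) - D = \left(18947 + 14035\right) - -23563 = 32982 + 23563 = 56545$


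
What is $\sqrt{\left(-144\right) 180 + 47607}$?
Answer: $\sqrt{21687} \approx 147.27$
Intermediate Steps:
$\sqrt{\left(-144\right) 180 + 47607} = \sqrt{-25920 + 47607} = \sqrt{21687}$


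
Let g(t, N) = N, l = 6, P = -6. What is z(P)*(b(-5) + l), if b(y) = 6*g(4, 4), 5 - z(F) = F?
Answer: 330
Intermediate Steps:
z(F) = 5 - F
b(y) = 24 (b(y) = 6*4 = 24)
z(P)*(b(-5) + l) = (5 - 1*(-6))*(24 + 6) = (5 + 6)*30 = 11*30 = 330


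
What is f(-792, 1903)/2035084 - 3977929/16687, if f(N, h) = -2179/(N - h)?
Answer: -1983377813648277/8320064443460 ≈ -238.39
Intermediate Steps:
f(-792, 1903)/2035084 - 3977929/16687 = (2179/(1903 - 1*(-792)))/2035084 - 3977929/16687 = (2179/(1903 + 792))*(1/2035084) - 3977929*1/16687 = (2179/2695)*(1/2035084) - 3977929/16687 = 2179/5484551380 - 3977929/16687 = -1983377813648277/8320064443460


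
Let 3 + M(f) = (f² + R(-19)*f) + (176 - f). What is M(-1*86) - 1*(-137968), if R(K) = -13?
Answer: 146741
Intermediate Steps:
M(f) = 173 + f² - 14*f (M(f) = -3 + ((f² - 13*f) + (176 - f)) = -3 + (176 + f² - 14*f) = 173 + f² - 14*f)
M(-1*86) - 1*(-137968) = (173 + (-1*86)² - (-14)*86) - 1*(-137968) = (173 + (-86)² - 14*(-86)) + 137968 = (173 + 7396 + 1204) + 137968 = 8773 + 137968 = 146741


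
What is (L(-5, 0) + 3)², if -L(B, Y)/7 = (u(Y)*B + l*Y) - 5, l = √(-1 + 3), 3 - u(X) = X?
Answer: 20449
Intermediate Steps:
u(X) = 3 - X
l = √2 ≈ 1.4142
L(B, Y) = 35 - 7*B*(3 - Y) - 7*Y*√2 (L(B, Y) = -7*(((3 - Y)*B + √2*Y) - 5) = -7*((B*(3 - Y) + Y*√2) - 5) = -7*(-5 + B*(3 - Y) + Y*√2) = 35 - 7*B*(3 - Y) - 7*Y*√2)
(L(-5, 0) + 3)² = ((35 - 7*0*√2 + 7*(-5)*(-3 + 0)) + 3)² = ((35 + 0 + 7*(-5)*(-3)) + 3)² = ((35 + 0 + 105) + 3)² = (140 + 3)² = 143² = 20449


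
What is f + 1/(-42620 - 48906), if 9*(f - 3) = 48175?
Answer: 4411736243/823734 ≈ 5355.8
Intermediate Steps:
f = 48202/9 (f = 3 + (⅑)*48175 = 3 + 48175/9 = 48202/9 ≈ 5355.8)
f + 1/(-42620 - 48906) = 48202/9 + 1/(-42620 - 48906) = 48202/9 + 1/(-91526) = 48202/9 - 1/91526 = 4411736243/823734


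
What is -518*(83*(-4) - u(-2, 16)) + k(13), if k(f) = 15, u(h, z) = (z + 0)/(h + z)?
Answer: 172583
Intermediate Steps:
u(h, z) = z/(h + z)
-518*(83*(-4) - u(-2, 16)) + k(13) = -518*(83*(-4) - 16/(-2 + 16)) + 15 = -518*(-332 - 16/14) + 15 = -518*(-332 - 1*8/7) + 15 = -518*(-332 - 8/7) + 15 = -518*(-2332/7) + 15 = 172568 + 15 = 172583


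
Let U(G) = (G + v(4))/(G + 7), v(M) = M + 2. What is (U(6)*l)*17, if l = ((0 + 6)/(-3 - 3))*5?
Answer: -1020/13 ≈ -78.462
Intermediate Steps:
v(M) = 2 + M
l = -5 (l = (6/(-6))*5 = (6*(-⅙))*5 = -1*5 = -5)
U(G) = (6 + G)/(7 + G) (U(G) = (G + (2 + 4))/(G + 7) = (G + 6)/(7 + G) = (6 + G)/(7 + G))
(U(6)*l)*17 = (((6 + 6)/(7 + 6))*(-5))*17 = ((12/13)*(-5))*17 = -60/13*17 = -1020/13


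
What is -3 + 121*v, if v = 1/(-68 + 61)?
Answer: -142/7 ≈ -20.286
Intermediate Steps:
v = -⅐ (v = 1/(-7) = -⅐ ≈ -0.14286)
-3 + 121*v = -3 + 121*(-⅐) = -3 - 121/7 = -142/7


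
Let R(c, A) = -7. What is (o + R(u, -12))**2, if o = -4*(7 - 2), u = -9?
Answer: 729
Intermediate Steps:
o = -20 (o = -4*5 = -20)
(o + R(u, -12))**2 = (-20 - 7)**2 = (-27)**2 = 729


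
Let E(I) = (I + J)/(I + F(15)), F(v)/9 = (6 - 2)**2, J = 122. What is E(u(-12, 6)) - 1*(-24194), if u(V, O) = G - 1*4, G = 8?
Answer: 1790419/74 ≈ 24195.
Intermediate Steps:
F(v) = 144 (F(v) = 9*(6 - 2)**2 = 9*4**2 = 9*16 = 144)
u(V, O) = 4 (u(V, O) = 8 - 1*4 = 8 - 4 = 4)
E(I) = (122 + I)/(144 + I) (E(I) = (I + 122)/(I + 144) = (122 + I)/(144 + I))
E(u(-12, 6)) - 1*(-24194) = (122 + 4)/(144 + 4) - 1*(-24194) = 126/148 + 24194 = (1/148)*126 + 24194 = 63/74 + 24194 = 1790419/74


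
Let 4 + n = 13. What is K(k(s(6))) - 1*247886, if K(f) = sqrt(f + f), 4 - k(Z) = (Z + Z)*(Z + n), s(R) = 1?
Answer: -247886 + 4*I*sqrt(2) ≈ -2.4789e+5 + 5.6569*I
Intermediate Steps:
n = 9 (n = -4 + 13 = 9)
k(Z) = 4 - 2*Z*(9 + Z) (k(Z) = 4 - (Z + Z)*(Z + 9) = 4 - 2*Z*(9 + Z))
K(f) = sqrt(2)*sqrt(f) (K(f) = sqrt(2*f) = sqrt(2)*sqrt(f))
K(k(s(6))) - 1*247886 = sqrt(2)*sqrt(4 - 18*1 - 2*1**2) - 1*247886 = sqrt(2)*sqrt(4 - 18 - 2*1) - 247886 = sqrt(2)*sqrt(4 - 18 - 2) - 247886 = sqrt(2)*sqrt(-16) - 247886 = sqrt(2)*(4*I) - 247886 = 4*I*sqrt(2) - 247886 = -247886 + 4*I*sqrt(2)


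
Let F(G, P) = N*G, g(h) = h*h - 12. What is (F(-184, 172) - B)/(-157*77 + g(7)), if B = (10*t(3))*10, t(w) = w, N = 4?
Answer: 259/3013 ≈ 0.085961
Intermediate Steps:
g(h) = -12 + h² (g(h) = h² - 12 = -12 + h²)
F(G, P) = 4*G
B = 300 (B = (10*3)*10 = 30*10 = 300)
(F(-184, 172) - B)/(-157*77 + g(7)) = (4*(-184) - 1*300)/(-157*77 + (-12 + 7²)) = (-736 - 300)/(-12089 + (-12 + 49)) = -1036/(-12089 + 37) = -1036/(-12052) = -1036*(-1/12052) = 259/3013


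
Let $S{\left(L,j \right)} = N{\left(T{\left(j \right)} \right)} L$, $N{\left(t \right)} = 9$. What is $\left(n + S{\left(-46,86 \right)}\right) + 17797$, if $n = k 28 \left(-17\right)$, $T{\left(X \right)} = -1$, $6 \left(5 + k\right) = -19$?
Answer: $\frac{63811}{3} \approx 21270.0$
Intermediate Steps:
$k = - \frac{49}{6}$ ($k = -5 + \frac{1}{6} \left(-19\right) = -5 - \frac{19}{6} = - \frac{49}{6} \approx -8.1667$)
$n = \frac{11662}{3}$ ($n = \left(- \frac{49}{6}\right) 28 \left(-17\right) = \left(- \frac{686}{3}\right) \left(-17\right) = \frac{11662}{3} \approx 3887.3$)
$S{\left(L,j \right)} = 9 L$
$\left(n + S{\left(-46,86 \right)}\right) + 17797 = \left(\frac{11662}{3} + 9 \left(-46\right)\right) + 17797 = \left(\frac{11662}{3} - 414\right) + 17797 = \frac{10420}{3} + 17797 = \frac{63811}{3}$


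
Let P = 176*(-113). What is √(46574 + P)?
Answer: √26686 ≈ 163.36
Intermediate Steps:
P = -19888
√(46574 + P) = √(46574 - 19888) = √26686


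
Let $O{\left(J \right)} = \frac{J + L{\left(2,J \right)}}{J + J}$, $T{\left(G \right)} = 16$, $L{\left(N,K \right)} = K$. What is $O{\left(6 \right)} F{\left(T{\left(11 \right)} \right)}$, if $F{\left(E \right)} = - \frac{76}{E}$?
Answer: $- \frac{19}{4} \approx -4.75$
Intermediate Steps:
$O{\left(J \right)} = 1$ ($O{\left(J \right)} = \frac{J + J}{J + J} = \frac{2 J}{2 J} = 2 J \frac{1}{2 J} = 1$)
$O{\left(6 \right)} F{\left(T{\left(11 \right)} \right)} = 1 \left(- \frac{76}{16}\right) = 1 \left(\left(-76\right) \frac{1}{16}\right) = 1 \left(- \frac{19}{4}\right) = - \frac{19}{4}$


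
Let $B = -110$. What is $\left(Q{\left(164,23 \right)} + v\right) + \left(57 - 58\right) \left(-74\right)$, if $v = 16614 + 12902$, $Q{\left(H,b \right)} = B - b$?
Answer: $29457$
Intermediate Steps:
$Q{\left(H,b \right)} = -110 - b$
$v = 29516$
$\left(Q{\left(164,23 \right)} + v\right) + \left(57 - 58\right) \left(-74\right) = \left(\left(-110 - 23\right) + 29516\right) + \left(57 - 58\right) \left(-74\right) = \left(\left(-110 - 23\right) + 29516\right) - -74 = \left(-133 + 29516\right) + 74 = 29383 + 74 = 29457$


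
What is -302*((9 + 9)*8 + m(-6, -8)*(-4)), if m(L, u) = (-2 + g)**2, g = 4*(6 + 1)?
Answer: 773120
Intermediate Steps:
g = 28 (g = 4*7 = 28)
m(L, u) = 676 (m(L, u) = (-2 + 28)**2 = 26**2 = 676)
-302*((9 + 9)*8 + m(-6, -8)*(-4)) = -302*((9 + 9)*8 + 676*(-4)) = -302*(18*8 - 2704) = -302*(144 - 2704) = -302*(-2560) = 773120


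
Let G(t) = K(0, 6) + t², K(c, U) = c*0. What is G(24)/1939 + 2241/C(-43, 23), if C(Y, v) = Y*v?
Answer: -3775635/1917671 ≈ -1.9689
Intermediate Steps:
K(c, U) = 0
G(t) = t² (G(t) = 0 + t² = t²)
G(24)/1939 + 2241/C(-43, 23) = 24²/1939 + 2241/((-43*23)) = 576*(1/1939) + 2241/(-989) = 576/1939 + 2241*(-1/989) = 576/1939 - 2241/989 = -3775635/1917671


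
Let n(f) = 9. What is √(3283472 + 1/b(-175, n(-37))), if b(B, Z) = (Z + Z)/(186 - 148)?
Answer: √29551267/3 ≈ 1812.0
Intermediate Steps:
b(B, Z) = Z/19 (b(B, Z) = (2*Z)/38 = (2*Z)*(1/38) = Z/19)
√(3283472 + 1/b(-175, n(-37))) = √(3283472 + 1/((1/19)*9)) = √(3283472 + 1/(9/19)) = √(3283472 + 19/9) = √(29551267/9) = √29551267/3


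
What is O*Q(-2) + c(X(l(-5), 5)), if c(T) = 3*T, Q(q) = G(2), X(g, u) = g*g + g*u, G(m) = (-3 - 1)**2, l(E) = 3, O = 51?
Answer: 888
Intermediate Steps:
G(m) = 16 (G(m) = (-4)**2 = 16)
X(g, u) = g**2 + g*u
Q(q) = 16
O*Q(-2) + c(X(l(-5), 5)) = 51*16 + 3*(3*(3 + 5)) = 816 + 3*(3*8) = 816 + 3*24 = 816 + 72 = 888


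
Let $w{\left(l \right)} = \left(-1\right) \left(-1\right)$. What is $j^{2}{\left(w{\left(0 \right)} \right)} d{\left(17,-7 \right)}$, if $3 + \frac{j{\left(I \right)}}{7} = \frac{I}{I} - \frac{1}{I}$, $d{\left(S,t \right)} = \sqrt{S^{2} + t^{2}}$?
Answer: $5733 \sqrt{2} \approx 8107.7$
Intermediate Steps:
$w{\left(l \right)} = 1$
$j{\left(I \right)} = -14 - \frac{7}{I}$ ($j{\left(I \right)} = -21 + 7 \left(\frac{I}{I} - \frac{1}{I}\right) = -21 + 7 \left(1 - \frac{1}{I}\right) = -21 + \left(7 - \frac{7}{I}\right) = -14 - \frac{7}{I}$)
$j^{2}{\left(w{\left(0 \right)} \right)} d{\left(17,-7 \right)} = \left(-14 - \frac{7}{1}\right)^{2} \sqrt{17^{2} + \left(-7\right)^{2}} = \left(-14 - 7\right)^{2} \sqrt{289 + 49} = \left(-14 - 7\right)^{2} \sqrt{338} = \left(-21\right)^{2} \cdot 13 \sqrt{2} = 441 \cdot 13 \sqrt{2} = 5733 \sqrt{2}$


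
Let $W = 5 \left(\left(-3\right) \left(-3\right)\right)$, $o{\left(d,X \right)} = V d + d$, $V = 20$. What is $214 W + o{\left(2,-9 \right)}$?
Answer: $9672$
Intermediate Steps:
$o{\left(d,X \right)} = 21 d$ ($o{\left(d,X \right)} = 20 d + d = 21 d$)
$W = 45$ ($W = 5 \cdot 9 = 45$)
$214 W + o{\left(2,-9 \right)} = 214 \cdot 45 + 21 \cdot 2 = 9630 + 42 = 9672$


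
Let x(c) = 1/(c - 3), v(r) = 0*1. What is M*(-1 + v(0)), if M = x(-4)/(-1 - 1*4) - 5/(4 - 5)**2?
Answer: 174/35 ≈ 4.9714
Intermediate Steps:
v(r) = 0
x(c) = 1/(-3 + c)
M = -174/35 (M = 1/((-3 - 4)*(-1 - 1*4)) - 5/(4 - 5)**2 = 1/((-7)*(-1 - 4)) - 5/((-1)**2) = -1/7/(-5) - 5/1 = -1/7*(-1/5) - 5*1 = 1/35 - 5 = -174/35 ≈ -4.9714)
M*(-1 + v(0)) = -174*(-1 + 0)/35 = -174/35*(-1) = 174/35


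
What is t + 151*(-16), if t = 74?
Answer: -2342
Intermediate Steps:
t + 151*(-16) = 74 + 151*(-16) = 74 - 2416 = -2342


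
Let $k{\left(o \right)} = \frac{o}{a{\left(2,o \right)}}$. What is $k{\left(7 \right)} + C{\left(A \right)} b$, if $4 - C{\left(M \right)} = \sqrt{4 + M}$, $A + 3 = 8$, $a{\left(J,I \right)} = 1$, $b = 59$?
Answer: $66$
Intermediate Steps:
$A = 5$ ($A = -3 + 8 = 5$)
$C{\left(M \right)} = 4 - \sqrt{4 + M}$
$k{\left(o \right)} = o$ ($k{\left(o \right)} = \frac{o}{1} = o 1 = o$)
$k{\left(7 \right)} + C{\left(A \right)} b = 7 + \left(4 - \sqrt{4 + 5}\right) 59 = 7 + \left(4 - \sqrt{9}\right) 59 = 7 + \left(4 - 3\right) 59 = 7 + 1 \cdot 59 = 7 + 59 = 66$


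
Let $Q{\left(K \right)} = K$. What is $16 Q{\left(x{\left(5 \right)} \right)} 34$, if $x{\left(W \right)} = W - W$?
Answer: $0$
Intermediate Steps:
$x{\left(W \right)} = 0$
$16 Q{\left(x{\left(5 \right)} \right)} 34 = 16 \cdot 0 \cdot 34 = 0 \cdot 34 = 0$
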